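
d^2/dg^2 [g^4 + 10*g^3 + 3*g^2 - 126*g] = 12*g^2 + 60*g + 6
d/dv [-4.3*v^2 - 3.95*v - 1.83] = -8.6*v - 3.95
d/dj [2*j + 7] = 2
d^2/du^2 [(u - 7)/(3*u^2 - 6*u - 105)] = 2/(3*(u^3 + 15*u^2 + 75*u + 125))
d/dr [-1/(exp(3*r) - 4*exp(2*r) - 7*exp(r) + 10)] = (3*exp(2*r) - 8*exp(r) - 7)*exp(r)/(exp(3*r) - 4*exp(2*r) - 7*exp(r) + 10)^2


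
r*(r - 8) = r^2 - 8*r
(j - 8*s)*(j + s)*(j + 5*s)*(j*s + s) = j^4*s - 2*j^3*s^2 + j^3*s - 43*j^2*s^3 - 2*j^2*s^2 - 40*j*s^4 - 43*j*s^3 - 40*s^4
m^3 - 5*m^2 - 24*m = m*(m - 8)*(m + 3)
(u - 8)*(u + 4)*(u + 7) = u^3 + 3*u^2 - 60*u - 224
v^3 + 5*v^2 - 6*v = v*(v - 1)*(v + 6)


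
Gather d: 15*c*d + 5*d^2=15*c*d + 5*d^2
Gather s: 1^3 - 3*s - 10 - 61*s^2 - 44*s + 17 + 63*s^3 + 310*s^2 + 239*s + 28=63*s^3 + 249*s^2 + 192*s + 36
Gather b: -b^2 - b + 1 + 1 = -b^2 - b + 2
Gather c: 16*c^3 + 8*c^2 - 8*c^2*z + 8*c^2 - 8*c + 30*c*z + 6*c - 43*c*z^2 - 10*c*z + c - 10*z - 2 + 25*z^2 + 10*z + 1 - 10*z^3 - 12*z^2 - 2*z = 16*c^3 + c^2*(16 - 8*z) + c*(-43*z^2 + 20*z - 1) - 10*z^3 + 13*z^2 - 2*z - 1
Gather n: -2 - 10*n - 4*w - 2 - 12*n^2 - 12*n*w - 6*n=-12*n^2 + n*(-12*w - 16) - 4*w - 4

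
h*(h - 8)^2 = h^3 - 16*h^2 + 64*h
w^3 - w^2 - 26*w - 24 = (w - 6)*(w + 1)*(w + 4)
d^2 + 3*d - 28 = (d - 4)*(d + 7)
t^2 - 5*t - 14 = (t - 7)*(t + 2)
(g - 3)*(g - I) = g^2 - 3*g - I*g + 3*I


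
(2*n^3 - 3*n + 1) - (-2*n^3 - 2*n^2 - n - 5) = 4*n^3 + 2*n^2 - 2*n + 6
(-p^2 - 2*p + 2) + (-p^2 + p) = -2*p^2 - p + 2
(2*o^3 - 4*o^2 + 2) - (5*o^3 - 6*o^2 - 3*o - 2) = -3*o^3 + 2*o^2 + 3*o + 4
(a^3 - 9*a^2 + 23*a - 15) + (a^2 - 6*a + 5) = a^3 - 8*a^2 + 17*a - 10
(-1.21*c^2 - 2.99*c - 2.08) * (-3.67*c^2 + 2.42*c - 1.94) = 4.4407*c^4 + 8.0451*c^3 + 2.7452*c^2 + 0.767*c + 4.0352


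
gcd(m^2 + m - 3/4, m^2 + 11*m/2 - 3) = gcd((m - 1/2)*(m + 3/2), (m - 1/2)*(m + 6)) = m - 1/2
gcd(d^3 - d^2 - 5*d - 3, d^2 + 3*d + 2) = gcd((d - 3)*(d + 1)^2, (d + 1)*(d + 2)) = d + 1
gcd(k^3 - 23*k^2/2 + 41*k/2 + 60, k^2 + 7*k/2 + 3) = k + 3/2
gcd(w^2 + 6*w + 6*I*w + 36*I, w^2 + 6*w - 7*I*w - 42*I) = w + 6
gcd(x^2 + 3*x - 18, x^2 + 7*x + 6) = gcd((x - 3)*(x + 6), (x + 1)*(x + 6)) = x + 6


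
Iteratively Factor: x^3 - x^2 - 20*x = (x - 5)*(x^2 + 4*x) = x*(x - 5)*(x + 4)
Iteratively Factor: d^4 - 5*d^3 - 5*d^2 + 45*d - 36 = (d + 3)*(d^3 - 8*d^2 + 19*d - 12) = (d - 3)*(d + 3)*(d^2 - 5*d + 4) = (d - 4)*(d - 3)*(d + 3)*(d - 1)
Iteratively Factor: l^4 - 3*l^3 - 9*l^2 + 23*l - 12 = (l + 3)*(l^3 - 6*l^2 + 9*l - 4) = (l - 1)*(l + 3)*(l^2 - 5*l + 4) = (l - 1)^2*(l + 3)*(l - 4)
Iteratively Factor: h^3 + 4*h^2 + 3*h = (h + 3)*(h^2 + h) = h*(h + 3)*(h + 1)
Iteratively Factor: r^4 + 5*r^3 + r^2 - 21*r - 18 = (r - 2)*(r^3 + 7*r^2 + 15*r + 9) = (r - 2)*(r + 3)*(r^2 + 4*r + 3) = (r - 2)*(r + 3)^2*(r + 1)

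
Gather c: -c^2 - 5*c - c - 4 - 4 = -c^2 - 6*c - 8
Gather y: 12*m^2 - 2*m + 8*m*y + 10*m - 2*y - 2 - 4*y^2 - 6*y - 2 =12*m^2 + 8*m - 4*y^2 + y*(8*m - 8) - 4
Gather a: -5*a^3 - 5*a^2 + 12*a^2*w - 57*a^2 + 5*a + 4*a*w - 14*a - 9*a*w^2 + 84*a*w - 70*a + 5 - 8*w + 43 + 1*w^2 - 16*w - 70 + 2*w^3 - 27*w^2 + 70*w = -5*a^3 + a^2*(12*w - 62) + a*(-9*w^2 + 88*w - 79) + 2*w^3 - 26*w^2 + 46*w - 22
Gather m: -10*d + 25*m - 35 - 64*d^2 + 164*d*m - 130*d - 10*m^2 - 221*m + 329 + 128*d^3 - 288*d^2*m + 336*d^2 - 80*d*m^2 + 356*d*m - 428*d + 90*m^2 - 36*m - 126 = 128*d^3 + 272*d^2 - 568*d + m^2*(80 - 80*d) + m*(-288*d^2 + 520*d - 232) + 168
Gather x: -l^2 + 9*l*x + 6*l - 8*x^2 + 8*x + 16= -l^2 + 6*l - 8*x^2 + x*(9*l + 8) + 16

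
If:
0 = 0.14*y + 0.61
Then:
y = -4.36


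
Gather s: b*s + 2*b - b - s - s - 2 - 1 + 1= b + s*(b - 2) - 2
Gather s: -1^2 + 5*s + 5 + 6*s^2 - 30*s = 6*s^2 - 25*s + 4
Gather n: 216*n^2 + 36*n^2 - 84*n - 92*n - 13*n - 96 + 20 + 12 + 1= 252*n^2 - 189*n - 63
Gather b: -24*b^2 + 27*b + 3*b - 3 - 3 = -24*b^2 + 30*b - 6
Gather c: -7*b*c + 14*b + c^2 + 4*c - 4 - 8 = 14*b + c^2 + c*(4 - 7*b) - 12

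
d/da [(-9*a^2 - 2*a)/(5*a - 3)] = 3*(-15*a^2 + 18*a + 2)/(25*a^2 - 30*a + 9)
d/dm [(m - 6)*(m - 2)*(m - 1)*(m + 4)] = 4*m^3 - 15*m^2 - 32*m + 68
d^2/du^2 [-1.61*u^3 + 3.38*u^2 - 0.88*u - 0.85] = 6.76 - 9.66*u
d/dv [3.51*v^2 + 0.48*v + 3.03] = 7.02*v + 0.48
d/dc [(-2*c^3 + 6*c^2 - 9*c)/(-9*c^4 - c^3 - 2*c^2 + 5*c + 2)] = (-18*c^6 + 108*c^5 - 233*c^4 - 38*c^3 + 24*c - 18)/(81*c^8 + 18*c^7 + 37*c^6 - 86*c^5 - 42*c^4 - 24*c^3 + 17*c^2 + 20*c + 4)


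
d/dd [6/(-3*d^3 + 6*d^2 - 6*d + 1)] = 18*(3*d^2 - 4*d + 2)/(3*d^3 - 6*d^2 + 6*d - 1)^2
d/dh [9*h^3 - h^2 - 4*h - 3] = 27*h^2 - 2*h - 4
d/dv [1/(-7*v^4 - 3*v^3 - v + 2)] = (28*v^3 + 9*v^2 + 1)/(7*v^4 + 3*v^3 + v - 2)^2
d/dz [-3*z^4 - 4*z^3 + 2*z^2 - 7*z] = -12*z^3 - 12*z^2 + 4*z - 7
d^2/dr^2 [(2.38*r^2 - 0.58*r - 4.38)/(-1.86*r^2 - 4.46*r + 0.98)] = (43.500192*r^3 + 64.888704*r^2 + 224.351712*r + 190.716768)/(6.434856*r^6 + 46.289448*r^5 + 100.823904*r^4 + 39.938408*r^3 - 53.122272*r^2 + 12.850152*r - 0.941192)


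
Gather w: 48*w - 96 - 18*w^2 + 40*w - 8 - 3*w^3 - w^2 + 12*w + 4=-3*w^3 - 19*w^2 + 100*w - 100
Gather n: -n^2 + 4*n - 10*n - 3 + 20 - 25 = -n^2 - 6*n - 8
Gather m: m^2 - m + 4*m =m^2 + 3*m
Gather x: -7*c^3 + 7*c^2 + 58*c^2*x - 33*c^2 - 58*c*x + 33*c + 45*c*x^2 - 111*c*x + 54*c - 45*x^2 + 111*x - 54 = -7*c^3 - 26*c^2 + 87*c + x^2*(45*c - 45) + x*(58*c^2 - 169*c + 111) - 54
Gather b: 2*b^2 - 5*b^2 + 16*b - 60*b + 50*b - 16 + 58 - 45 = -3*b^2 + 6*b - 3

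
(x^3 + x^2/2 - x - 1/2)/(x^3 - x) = (x + 1/2)/x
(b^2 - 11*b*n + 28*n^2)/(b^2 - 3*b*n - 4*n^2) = (b - 7*n)/(b + n)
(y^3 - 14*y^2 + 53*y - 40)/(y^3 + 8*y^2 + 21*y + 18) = (y^3 - 14*y^2 + 53*y - 40)/(y^3 + 8*y^2 + 21*y + 18)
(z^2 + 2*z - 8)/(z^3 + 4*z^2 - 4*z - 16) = 1/(z + 2)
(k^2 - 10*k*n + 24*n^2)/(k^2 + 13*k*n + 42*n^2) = (k^2 - 10*k*n + 24*n^2)/(k^2 + 13*k*n + 42*n^2)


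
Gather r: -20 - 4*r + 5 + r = -3*r - 15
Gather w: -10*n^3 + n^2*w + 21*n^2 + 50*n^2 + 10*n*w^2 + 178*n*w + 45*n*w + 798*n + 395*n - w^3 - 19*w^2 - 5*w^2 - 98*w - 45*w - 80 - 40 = -10*n^3 + 71*n^2 + 1193*n - w^3 + w^2*(10*n - 24) + w*(n^2 + 223*n - 143) - 120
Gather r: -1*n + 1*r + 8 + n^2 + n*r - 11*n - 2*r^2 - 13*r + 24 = n^2 - 12*n - 2*r^2 + r*(n - 12) + 32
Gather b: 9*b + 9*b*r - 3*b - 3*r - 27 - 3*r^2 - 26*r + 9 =b*(9*r + 6) - 3*r^2 - 29*r - 18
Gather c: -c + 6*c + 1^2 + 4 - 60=5*c - 55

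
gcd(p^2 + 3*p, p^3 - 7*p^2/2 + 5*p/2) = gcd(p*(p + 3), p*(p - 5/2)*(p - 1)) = p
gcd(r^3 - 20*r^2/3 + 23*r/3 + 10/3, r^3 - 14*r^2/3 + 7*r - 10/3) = r - 2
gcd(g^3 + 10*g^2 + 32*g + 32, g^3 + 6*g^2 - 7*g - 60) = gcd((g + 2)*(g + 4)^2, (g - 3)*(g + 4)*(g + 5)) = g + 4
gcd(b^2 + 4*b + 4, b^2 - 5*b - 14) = b + 2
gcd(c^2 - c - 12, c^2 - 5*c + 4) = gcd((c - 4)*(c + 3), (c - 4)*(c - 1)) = c - 4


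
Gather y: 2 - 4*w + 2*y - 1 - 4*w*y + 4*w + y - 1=y*(3 - 4*w)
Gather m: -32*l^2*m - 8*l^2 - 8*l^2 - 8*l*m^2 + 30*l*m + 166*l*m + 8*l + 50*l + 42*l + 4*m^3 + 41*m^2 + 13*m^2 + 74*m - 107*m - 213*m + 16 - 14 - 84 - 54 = -16*l^2 + 100*l + 4*m^3 + m^2*(54 - 8*l) + m*(-32*l^2 + 196*l - 246) - 136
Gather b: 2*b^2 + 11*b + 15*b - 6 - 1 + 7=2*b^2 + 26*b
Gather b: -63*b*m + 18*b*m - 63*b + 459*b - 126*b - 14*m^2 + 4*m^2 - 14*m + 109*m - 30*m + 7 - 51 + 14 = b*(270 - 45*m) - 10*m^2 + 65*m - 30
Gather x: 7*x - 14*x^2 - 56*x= -14*x^2 - 49*x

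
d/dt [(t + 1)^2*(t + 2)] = (t + 1)*(3*t + 5)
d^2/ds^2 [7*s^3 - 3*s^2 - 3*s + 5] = 42*s - 6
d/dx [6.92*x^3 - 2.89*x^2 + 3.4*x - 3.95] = 20.76*x^2 - 5.78*x + 3.4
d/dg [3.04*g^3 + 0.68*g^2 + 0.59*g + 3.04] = 9.12*g^2 + 1.36*g + 0.59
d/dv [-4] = 0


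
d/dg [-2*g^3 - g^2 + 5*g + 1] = -6*g^2 - 2*g + 5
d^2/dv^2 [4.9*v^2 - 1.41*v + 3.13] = 9.80000000000000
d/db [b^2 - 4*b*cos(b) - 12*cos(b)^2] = 4*b*sin(b) + 2*b + 12*sin(2*b) - 4*cos(b)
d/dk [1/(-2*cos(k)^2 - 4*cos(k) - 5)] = -4*(cos(k) + 1)*sin(k)/(4*cos(k) + cos(2*k) + 6)^2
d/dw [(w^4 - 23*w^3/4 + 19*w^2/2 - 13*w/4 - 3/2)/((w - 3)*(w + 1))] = (8*w^3 + w^2 - 22*w + 3)/(4*(w^2 + 2*w + 1))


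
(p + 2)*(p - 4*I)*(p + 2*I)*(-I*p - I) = -I*p^4 - 2*p^3 - 3*I*p^3 - 6*p^2 - 10*I*p^2 - 4*p - 24*I*p - 16*I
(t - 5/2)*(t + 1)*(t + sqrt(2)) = t^3 - 3*t^2/2 + sqrt(2)*t^2 - 5*t/2 - 3*sqrt(2)*t/2 - 5*sqrt(2)/2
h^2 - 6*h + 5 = (h - 5)*(h - 1)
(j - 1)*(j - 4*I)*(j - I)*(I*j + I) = I*j^4 + 5*j^3 - 5*I*j^2 - 5*j + 4*I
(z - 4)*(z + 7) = z^2 + 3*z - 28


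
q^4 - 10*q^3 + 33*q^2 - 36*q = q*(q - 4)*(q - 3)^2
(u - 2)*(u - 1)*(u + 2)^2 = u^4 + u^3 - 6*u^2 - 4*u + 8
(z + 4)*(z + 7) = z^2 + 11*z + 28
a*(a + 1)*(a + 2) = a^3 + 3*a^2 + 2*a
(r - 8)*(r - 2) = r^2 - 10*r + 16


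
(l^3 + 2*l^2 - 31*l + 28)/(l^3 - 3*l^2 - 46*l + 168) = (l - 1)/(l - 6)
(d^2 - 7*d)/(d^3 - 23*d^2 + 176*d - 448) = d/(d^2 - 16*d + 64)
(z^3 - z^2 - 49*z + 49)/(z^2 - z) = z - 49/z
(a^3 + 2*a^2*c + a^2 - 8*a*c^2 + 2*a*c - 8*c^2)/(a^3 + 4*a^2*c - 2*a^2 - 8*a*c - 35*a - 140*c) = (a^2 - 2*a*c + a - 2*c)/(a^2 - 2*a - 35)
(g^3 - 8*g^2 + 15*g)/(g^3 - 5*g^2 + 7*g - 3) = g*(g - 5)/(g^2 - 2*g + 1)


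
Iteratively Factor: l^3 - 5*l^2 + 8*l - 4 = (l - 1)*(l^2 - 4*l + 4) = (l - 2)*(l - 1)*(l - 2)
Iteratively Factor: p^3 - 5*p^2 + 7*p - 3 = (p - 1)*(p^2 - 4*p + 3) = (p - 3)*(p - 1)*(p - 1)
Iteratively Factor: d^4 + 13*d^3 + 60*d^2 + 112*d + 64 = (d + 4)*(d^3 + 9*d^2 + 24*d + 16) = (d + 4)^2*(d^2 + 5*d + 4) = (d + 4)^3*(d + 1)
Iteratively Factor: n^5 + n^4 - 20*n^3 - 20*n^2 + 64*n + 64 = (n + 4)*(n^4 - 3*n^3 - 8*n^2 + 12*n + 16) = (n - 4)*(n + 4)*(n^3 + n^2 - 4*n - 4) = (n - 4)*(n + 2)*(n + 4)*(n^2 - n - 2) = (n - 4)*(n + 1)*(n + 2)*(n + 4)*(n - 2)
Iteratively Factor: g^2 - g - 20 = (g - 5)*(g + 4)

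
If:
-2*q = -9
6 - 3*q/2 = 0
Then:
No Solution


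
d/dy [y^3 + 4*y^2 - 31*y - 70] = 3*y^2 + 8*y - 31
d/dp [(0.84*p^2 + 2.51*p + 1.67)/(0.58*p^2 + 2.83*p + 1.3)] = (0.9214*p^2 + 0.2468*p - 1.4631)/(0.3364*p^4 + 3.2828*p^3 + 9.5169*p^2 + 7.358*p + 1.69)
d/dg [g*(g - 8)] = 2*g - 8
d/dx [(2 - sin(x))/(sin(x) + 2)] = -4*cos(x)/(sin(x) + 2)^2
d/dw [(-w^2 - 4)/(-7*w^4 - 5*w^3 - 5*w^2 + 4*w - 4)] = (-14*w^5 - 5*w^4 - 112*w^3 - 64*w^2 - 32*w + 16)/(49*w^8 + 70*w^7 + 95*w^6 - 6*w^5 + 41*w^4 + 56*w^2 - 32*w + 16)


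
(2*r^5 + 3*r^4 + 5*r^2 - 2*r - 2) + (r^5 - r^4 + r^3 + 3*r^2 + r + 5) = 3*r^5 + 2*r^4 + r^3 + 8*r^2 - r + 3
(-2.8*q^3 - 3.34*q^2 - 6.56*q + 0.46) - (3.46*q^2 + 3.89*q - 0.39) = -2.8*q^3 - 6.8*q^2 - 10.45*q + 0.85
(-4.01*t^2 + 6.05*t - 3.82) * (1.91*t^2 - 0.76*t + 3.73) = -7.6591*t^4 + 14.6031*t^3 - 26.8515*t^2 + 25.4697*t - 14.2486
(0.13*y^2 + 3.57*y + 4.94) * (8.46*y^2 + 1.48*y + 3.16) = 1.0998*y^4 + 30.3946*y^3 + 47.4868*y^2 + 18.5924*y + 15.6104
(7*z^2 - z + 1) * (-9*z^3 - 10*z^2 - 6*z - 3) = -63*z^5 - 61*z^4 - 41*z^3 - 25*z^2 - 3*z - 3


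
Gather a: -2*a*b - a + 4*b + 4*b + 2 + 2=a*(-2*b - 1) + 8*b + 4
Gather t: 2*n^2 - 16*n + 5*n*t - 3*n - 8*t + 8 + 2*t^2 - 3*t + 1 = 2*n^2 - 19*n + 2*t^2 + t*(5*n - 11) + 9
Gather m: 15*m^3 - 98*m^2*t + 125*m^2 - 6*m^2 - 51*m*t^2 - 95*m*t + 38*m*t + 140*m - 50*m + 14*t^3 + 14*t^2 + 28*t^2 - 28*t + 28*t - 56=15*m^3 + m^2*(119 - 98*t) + m*(-51*t^2 - 57*t + 90) + 14*t^3 + 42*t^2 - 56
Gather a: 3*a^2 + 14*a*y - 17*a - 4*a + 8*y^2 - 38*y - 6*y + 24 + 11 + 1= 3*a^2 + a*(14*y - 21) + 8*y^2 - 44*y + 36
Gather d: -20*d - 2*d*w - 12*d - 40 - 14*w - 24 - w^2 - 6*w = d*(-2*w - 32) - w^2 - 20*w - 64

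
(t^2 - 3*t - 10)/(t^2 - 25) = (t + 2)/(t + 5)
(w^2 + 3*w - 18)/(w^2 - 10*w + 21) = (w + 6)/(w - 7)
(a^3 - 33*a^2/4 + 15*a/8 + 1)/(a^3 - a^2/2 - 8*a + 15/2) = (8*a^3 - 66*a^2 + 15*a + 8)/(4*(2*a^3 - a^2 - 16*a + 15))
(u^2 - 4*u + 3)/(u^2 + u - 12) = (u - 1)/(u + 4)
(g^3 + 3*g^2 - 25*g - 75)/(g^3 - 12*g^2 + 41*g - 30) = (g^2 + 8*g + 15)/(g^2 - 7*g + 6)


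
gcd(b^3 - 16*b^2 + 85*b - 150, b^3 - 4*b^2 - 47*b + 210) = b^2 - 11*b + 30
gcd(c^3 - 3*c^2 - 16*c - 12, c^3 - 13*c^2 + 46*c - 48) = 1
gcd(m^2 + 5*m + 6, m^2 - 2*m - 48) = 1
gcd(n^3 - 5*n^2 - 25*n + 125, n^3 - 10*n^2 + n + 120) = n - 5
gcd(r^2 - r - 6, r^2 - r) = 1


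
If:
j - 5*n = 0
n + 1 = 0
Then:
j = -5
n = -1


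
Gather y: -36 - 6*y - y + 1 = -7*y - 35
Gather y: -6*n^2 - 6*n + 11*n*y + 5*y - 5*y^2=-6*n^2 - 6*n - 5*y^2 + y*(11*n + 5)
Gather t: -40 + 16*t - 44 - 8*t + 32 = 8*t - 52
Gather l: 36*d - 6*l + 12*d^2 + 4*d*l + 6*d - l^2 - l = 12*d^2 + 42*d - l^2 + l*(4*d - 7)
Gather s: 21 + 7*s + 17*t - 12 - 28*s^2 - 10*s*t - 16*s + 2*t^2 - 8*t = -28*s^2 + s*(-10*t - 9) + 2*t^2 + 9*t + 9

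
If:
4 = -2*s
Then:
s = -2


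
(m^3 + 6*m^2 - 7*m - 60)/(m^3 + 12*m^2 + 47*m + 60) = (m - 3)/(m + 3)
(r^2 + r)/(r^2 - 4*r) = (r + 1)/(r - 4)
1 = 1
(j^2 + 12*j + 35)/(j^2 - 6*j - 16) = (j^2 + 12*j + 35)/(j^2 - 6*j - 16)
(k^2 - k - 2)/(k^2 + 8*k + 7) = (k - 2)/(k + 7)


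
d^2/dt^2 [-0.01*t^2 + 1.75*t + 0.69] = -0.0200000000000000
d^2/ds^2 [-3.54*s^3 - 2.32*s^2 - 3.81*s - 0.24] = -21.24*s - 4.64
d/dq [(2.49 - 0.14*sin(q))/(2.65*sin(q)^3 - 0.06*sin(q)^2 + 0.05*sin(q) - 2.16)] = (0.742*sin(q)^3 - 19.8039*sin(q)^2 + 0.2988*sin(q) + 0.1779)*cos(q)/(7.0225*sin(q)^6 - 0.318*sin(q)^5 + 0.2686*sin(q)^4 - 11.454*sin(q)^3 + 0.2617*sin(q)^2 - 0.216*sin(q) + 4.6656)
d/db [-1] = 0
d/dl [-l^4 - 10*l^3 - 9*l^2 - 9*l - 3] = -4*l^3 - 30*l^2 - 18*l - 9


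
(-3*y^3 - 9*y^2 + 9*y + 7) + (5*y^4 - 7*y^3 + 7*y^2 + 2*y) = 5*y^4 - 10*y^3 - 2*y^2 + 11*y + 7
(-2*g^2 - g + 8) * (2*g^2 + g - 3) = -4*g^4 - 4*g^3 + 21*g^2 + 11*g - 24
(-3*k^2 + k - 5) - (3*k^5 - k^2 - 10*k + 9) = -3*k^5 - 2*k^2 + 11*k - 14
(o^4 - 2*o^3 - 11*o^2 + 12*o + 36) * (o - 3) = o^5 - 5*o^4 - 5*o^3 + 45*o^2 - 108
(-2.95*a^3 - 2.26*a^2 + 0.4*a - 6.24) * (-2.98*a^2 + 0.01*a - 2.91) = 8.791*a^5 + 6.7053*a^4 + 7.3699*a^3 + 25.1758*a^2 - 1.2264*a + 18.1584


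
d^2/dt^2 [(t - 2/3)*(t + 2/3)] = 2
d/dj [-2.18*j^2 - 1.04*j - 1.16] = -4.36*j - 1.04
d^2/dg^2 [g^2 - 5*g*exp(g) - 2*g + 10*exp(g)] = -5*g*exp(g) + 2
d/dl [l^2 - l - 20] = 2*l - 1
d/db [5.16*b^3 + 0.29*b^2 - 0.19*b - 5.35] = 15.48*b^2 + 0.58*b - 0.19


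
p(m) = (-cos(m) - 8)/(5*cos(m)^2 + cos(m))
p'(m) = (10*sin(m)*cos(m) + sin(m))*(-cos(m) - 8)/(5*cos(m)^2 + cos(m))^2 + sin(m)/(5*cos(m)^2 + cos(m))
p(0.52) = -1.91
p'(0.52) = -1.88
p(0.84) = -2.99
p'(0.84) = -5.65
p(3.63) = -2.36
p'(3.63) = -3.03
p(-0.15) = -1.53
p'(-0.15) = 0.40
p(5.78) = -1.88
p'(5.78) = 1.78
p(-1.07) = -5.19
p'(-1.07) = 15.65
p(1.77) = 3735.03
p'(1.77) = 1715207.63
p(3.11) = -1.75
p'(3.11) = 0.13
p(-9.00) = -2.19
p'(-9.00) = -2.39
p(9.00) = -2.19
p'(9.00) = 2.39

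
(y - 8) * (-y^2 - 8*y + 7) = -y^3 + 71*y - 56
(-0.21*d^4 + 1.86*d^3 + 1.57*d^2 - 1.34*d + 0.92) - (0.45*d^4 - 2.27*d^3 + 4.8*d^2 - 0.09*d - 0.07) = -0.66*d^4 + 4.13*d^3 - 3.23*d^2 - 1.25*d + 0.99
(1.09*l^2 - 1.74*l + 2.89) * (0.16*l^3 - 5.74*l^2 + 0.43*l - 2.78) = 0.1744*l^5 - 6.535*l^4 + 10.9187*l^3 - 20.367*l^2 + 6.0799*l - 8.0342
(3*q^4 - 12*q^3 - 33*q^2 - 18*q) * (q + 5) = 3*q^5 + 3*q^4 - 93*q^3 - 183*q^2 - 90*q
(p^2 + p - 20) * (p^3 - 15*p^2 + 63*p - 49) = p^5 - 14*p^4 + 28*p^3 + 314*p^2 - 1309*p + 980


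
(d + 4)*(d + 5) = d^2 + 9*d + 20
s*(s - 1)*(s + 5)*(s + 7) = s^4 + 11*s^3 + 23*s^2 - 35*s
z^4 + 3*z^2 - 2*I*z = z*(z - I)^2*(z + 2*I)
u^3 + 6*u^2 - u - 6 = (u - 1)*(u + 1)*(u + 6)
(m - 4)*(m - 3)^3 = m^4 - 13*m^3 + 63*m^2 - 135*m + 108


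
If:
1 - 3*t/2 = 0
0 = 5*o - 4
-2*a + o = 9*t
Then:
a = -13/5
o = 4/5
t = 2/3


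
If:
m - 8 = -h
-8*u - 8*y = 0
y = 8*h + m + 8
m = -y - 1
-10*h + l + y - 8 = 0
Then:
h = -25/6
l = -41/2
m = 73/6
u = 79/6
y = -79/6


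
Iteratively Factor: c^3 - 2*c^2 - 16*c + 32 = (c + 4)*(c^2 - 6*c + 8) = (c - 4)*(c + 4)*(c - 2)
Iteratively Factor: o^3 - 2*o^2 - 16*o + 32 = (o + 4)*(o^2 - 6*o + 8) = (o - 4)*(o + 4)*(o - 2)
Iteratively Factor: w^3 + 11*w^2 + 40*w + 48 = (w + 4)*(w^2 + 7*w + 12) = (w + 4)^2*(w + 3)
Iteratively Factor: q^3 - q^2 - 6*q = (q)*(q^2 - q - 6) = q*(q + 2)*(q - 3)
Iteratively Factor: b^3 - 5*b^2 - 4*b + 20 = (b - 5)*(b^2 - 4) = (b - 5)*(b + 2)*(b - 2)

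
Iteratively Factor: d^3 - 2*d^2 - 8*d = (d)*(d^2 - 2*d - 8) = d*(d + 2)*(d - 4)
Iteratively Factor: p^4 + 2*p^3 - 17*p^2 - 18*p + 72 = (p + 3)*(p^3 - p^2 - 14*p + 24) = (p - 3)*(p + 3)*(p^2 + 2*p - 8) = (p - 3)*(p + 3)*(p + 4)*(p - 2)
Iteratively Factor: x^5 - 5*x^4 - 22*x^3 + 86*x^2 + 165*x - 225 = (x + 3)*(x^4 - 8*x^3 + 2*x^2 + 80*x - 75) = (x + 3)^2*(x^3 - 11*x^2 + 35*x - 25) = (x - 1)*(x + 3)^2*(x^2 - 10*x + 25) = (x - 5)*(x - 1)*(x + 3)^2*(x - 5)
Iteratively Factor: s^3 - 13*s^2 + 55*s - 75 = (s - 5)*(s^2 - 8*s + 15) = (s - 5)*(s - 3)*(s - 5)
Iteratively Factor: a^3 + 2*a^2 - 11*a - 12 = (a + 1)*(a^2 + a - 12) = (a + 1)*(a + 4)*(a - 3)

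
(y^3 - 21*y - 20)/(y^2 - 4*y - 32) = (y^2 - 4*y - 5)/(y - 8)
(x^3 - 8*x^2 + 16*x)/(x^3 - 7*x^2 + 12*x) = (x - 4)/(x - 3)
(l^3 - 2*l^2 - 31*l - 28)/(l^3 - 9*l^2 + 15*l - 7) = (l^2 + 5*l + 4)/(l^2 - 2*l + 1)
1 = 1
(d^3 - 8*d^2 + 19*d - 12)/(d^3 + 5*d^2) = (d^3 - 8*d^2 + 19*d - 12)/(d^2*(d + 5))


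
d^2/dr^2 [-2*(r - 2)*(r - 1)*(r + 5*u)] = -12*r - 20*u + 12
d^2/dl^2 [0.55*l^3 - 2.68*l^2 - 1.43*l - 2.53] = 3.3*l - 5.36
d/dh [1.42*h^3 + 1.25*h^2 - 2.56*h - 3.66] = 4.26*h^2 + 2.5*h - 2.56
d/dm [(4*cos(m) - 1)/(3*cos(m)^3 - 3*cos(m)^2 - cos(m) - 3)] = (24*cos(m)^3 - 21*cos(m)^2 + 6*cos(m) + 13)*sin(m)/(-3*cos(m)^3 + 3*cos(m)^2 + cos(m) + 3)^2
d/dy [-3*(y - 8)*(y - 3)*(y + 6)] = -9*y^2 + 30*y + 126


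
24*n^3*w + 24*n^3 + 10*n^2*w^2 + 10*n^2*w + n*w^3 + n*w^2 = (4*n + w)*(6*n + w)*(n*w + n)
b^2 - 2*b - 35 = (b - 7)*(b + 5)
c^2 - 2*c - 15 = (c - 5)*(c + 3)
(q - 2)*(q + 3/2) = q^2 - q/2 - 3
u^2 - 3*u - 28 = (u - 7)*(u + 4)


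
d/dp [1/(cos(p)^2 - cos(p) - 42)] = (2*cos(p) - 1)*sin(p)/(sin(p)^2 + cos(p) + 41)^2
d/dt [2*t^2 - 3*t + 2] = 4*t - 3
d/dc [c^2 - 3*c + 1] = 2*c - 3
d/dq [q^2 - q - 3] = 2*q - 1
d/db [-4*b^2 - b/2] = -8*b - 1/2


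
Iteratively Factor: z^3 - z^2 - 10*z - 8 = (z - 4)*(z^2 + 3*z + 2) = (z - 4)*(z + 2)*(z + 1)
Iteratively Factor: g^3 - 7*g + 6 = (g + 3)*(g^2 - 3*g + 2) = (g - 1)*(g + 3)*(g - 2)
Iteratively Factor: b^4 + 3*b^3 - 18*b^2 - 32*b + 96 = (b + 4)*(b^3 - b^2 - 14*b + 24) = (b - 2)*(b + 4)*(b^2 + b - 12) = (b - 3)*(b - 2)*(b + 4)*(b + 4)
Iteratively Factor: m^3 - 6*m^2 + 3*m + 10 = (m - 5)*(m^2 - m - 2) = (m - 5)*(m - 2)*(m + 1)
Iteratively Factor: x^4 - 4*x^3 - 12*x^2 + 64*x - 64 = (x + 4)*(x^3 - 8*x^2 + 20*x - 16) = (x - 4)*(x + 4)*(x^2 - 4*x + 4) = (x - 4)*(x - 2)*(x + 4)*(x - 2)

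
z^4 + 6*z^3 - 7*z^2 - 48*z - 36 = (z - 3)*(z + 1)*(z + 2)*(z + 6)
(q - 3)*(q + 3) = q^2 - 9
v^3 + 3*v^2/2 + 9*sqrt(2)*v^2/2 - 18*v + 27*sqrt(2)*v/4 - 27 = (v + 3/2)*(v - 3*sqrt(2)/2)*(v + 6*sqrt(2))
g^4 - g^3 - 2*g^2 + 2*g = g*(g - 1)*(g - sqrt(2))*(g + sqrt(2))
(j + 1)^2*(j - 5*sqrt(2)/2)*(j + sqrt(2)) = j^4 - 3*sqrt(2)*j^3/2 + 2*j^3 - 3*sqrt(2)*j^2 - 4*j^2 - 10*j - 3*sqrt(2)*j/2 - 5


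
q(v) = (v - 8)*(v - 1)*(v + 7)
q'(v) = (v - 8)*(v - 1) + (v - 8)*(v + 7) + (v - 1)*(v + 7)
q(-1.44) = 128.07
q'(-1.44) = -43.02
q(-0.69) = 92.67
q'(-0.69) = -50.81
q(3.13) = -105.08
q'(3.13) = -38.13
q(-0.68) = 92.16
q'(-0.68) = -50.89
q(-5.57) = 127.49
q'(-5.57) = 60.35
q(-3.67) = 181.48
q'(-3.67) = 0.09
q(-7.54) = -71.66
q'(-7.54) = 145.71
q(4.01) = -132.23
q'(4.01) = -22.80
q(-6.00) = 98.00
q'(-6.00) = 77.00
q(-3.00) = 176.00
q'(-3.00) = -16.00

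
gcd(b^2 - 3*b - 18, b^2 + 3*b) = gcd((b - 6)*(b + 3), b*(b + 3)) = b + 3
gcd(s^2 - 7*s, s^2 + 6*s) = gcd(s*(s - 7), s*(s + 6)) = s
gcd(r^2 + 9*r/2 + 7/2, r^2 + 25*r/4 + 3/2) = 1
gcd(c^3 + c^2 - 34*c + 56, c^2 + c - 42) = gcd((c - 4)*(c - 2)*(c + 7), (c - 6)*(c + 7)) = c + 7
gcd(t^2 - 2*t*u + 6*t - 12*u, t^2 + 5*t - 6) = t + 6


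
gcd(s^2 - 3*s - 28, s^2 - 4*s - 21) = s - 7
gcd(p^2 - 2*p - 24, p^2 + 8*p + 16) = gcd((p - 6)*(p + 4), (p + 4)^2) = p + 4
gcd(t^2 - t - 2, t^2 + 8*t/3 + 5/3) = t + 1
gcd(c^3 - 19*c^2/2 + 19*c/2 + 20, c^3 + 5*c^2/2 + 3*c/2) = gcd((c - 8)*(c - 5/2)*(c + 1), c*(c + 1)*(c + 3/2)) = c + 1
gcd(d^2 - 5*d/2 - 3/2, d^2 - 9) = d - 3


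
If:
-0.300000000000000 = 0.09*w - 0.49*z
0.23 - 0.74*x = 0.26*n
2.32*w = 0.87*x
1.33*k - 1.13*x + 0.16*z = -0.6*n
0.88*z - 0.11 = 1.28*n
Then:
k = -0.07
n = 0.34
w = 0.07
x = 0.19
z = 0.63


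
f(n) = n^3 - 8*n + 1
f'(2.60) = 12.28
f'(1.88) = 2.60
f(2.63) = -1.85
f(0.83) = -5.07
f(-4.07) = -33.86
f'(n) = 3*n^2 - 8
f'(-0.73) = -6.40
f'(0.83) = -5.93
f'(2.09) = 5.10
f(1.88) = -7.40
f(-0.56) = 5.30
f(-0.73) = 6.45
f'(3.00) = 19.00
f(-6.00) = -167.00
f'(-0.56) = -7.06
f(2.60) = -2.22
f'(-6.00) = 100.00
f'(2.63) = 12.75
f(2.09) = -6.59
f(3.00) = 4.00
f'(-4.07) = 41.69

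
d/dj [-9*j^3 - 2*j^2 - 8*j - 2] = -27*j^2 - 4*j - 8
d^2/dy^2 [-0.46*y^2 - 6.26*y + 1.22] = -0.920000000000000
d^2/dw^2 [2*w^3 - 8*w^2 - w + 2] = 12*w - 16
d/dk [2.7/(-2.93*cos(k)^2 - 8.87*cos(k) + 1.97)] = -(15.822*cos(k) + 23.949)*sin(k)/(2.93*cos(k)^2 + 8.87*cos(k) - 1.97)^2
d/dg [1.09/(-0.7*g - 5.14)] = 0.763/(0.7*g + 5.14)^2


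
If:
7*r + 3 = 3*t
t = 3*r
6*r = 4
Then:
No Solution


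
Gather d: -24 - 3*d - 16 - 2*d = -5*d - 40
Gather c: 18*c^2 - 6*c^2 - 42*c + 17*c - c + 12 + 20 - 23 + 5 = 12*c^2 - 26*c + 14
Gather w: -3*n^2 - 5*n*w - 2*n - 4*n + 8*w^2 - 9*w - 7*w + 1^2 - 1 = -3*n^2 - 6*n + 8*w^2 + w*(-5*n - 16)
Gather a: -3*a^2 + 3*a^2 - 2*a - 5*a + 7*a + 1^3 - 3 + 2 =0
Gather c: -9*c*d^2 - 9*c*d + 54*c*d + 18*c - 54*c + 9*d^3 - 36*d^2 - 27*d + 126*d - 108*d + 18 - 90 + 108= c*(-9*d^2 + 45*d - 36) + 9*d^3 - 36*d^2 - 9*d + 36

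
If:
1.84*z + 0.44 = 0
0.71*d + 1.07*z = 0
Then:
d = 0.36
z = -0.24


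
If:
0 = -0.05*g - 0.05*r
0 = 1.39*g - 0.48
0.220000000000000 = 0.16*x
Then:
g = 0.35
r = -0.35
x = 1.38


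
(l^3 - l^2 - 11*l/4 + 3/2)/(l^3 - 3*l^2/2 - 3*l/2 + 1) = (l + 3/2)/(l + 1)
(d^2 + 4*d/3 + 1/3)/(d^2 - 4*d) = (3*d^2 + 4*d + 1)/(3*d*(d - 4))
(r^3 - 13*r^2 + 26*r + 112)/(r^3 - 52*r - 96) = (r - 7)/(r + 6)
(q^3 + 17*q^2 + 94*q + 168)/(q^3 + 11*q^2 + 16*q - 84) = (q + 4)/(q - 2)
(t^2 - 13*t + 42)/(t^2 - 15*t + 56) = (t - 6)/(t - 8)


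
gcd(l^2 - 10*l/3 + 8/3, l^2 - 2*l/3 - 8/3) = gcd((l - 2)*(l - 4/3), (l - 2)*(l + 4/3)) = l - 2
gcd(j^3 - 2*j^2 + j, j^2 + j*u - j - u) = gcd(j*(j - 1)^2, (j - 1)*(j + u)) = j - 1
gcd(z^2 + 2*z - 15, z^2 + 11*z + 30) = z + 5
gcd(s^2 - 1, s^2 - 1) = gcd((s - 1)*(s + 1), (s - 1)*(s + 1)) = s^2 - 1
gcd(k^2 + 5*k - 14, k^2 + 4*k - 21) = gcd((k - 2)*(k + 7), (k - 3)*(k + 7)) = k + 7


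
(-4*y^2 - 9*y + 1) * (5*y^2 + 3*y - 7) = -20*y^4 - 57*y^3 + 6*y^2 + 66*y - 7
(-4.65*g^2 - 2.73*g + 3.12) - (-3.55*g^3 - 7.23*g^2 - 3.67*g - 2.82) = 3.55*g^3 + 2.58*g^2 + 0.94*g + 5.94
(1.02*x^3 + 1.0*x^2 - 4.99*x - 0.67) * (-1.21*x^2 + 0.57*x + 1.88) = -1.2342*x^5 - 0.6286*x^4 + 8.5255*x^3 - 0.1536*x^2 - 9.7631*x - 1.2596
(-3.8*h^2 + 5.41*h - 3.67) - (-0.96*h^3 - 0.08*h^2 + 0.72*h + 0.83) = 0.96*h^3 - 3.72*h^2 + 4.69*h - 4.5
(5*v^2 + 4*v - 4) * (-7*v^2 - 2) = -35*v^4 - 28*v^3 + 18*v^2 - 8*v + 8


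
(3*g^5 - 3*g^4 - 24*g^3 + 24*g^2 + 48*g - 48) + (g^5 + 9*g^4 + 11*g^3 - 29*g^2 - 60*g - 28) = 4*g^5 + 6*g^4 - 13*g^3 - 5*g^2 - 12*g - 76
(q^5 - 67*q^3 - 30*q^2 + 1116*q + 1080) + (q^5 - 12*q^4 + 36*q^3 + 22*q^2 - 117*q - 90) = 2*q^5 - 12*q^4 - 31*q^3 - 8*q^2 + 999*q + 990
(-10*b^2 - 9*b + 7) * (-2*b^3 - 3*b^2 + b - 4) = 20*b^5 + 48*b^4 + 3*b^3 + 10*b^2 + 43*b - 28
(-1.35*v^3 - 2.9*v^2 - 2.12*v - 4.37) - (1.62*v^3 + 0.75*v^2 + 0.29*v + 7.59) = -2.97*v^3 - 3.65*v^2 - 2.41*v - 11.96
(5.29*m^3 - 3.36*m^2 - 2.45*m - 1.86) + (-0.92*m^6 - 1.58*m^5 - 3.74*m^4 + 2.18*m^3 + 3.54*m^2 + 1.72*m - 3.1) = -0.92*m^6 - 1.58*m^5 - 3.74*m^4 + 7.47*m^3 + 0.18*m^2 - 0.73*m - 4.96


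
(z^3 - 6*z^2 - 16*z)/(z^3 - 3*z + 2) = z*(z - 8)/(z^2 - 2*z + 1)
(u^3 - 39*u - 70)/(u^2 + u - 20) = (u^2 - 5*u - 14)/(u - 4)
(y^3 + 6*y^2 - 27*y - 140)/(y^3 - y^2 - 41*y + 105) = (y + 4)/(y - 3)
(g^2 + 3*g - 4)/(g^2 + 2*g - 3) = (g + 4)/(g + 3)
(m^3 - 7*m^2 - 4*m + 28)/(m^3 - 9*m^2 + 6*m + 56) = (m - 2)/(m - 4)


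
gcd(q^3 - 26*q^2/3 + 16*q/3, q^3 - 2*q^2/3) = q^2 - 2*q/3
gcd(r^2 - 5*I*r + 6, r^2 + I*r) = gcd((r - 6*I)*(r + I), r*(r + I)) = r + I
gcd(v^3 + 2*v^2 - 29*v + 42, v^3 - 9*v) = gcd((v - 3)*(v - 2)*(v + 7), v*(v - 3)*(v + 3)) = v - 3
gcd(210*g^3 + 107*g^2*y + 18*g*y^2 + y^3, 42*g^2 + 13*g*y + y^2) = 42*g^2 + 13*g*y + y^2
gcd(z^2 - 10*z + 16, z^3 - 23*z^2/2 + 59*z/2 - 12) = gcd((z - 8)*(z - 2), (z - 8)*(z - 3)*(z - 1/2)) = z - 8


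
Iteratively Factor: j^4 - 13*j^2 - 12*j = (j + 3)*(j^3 - 3*j^2 - 4*j) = (j + 1)*(j + 3)*(j^2 - 4*j) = (j - 4)*(j + 1)*(j + 3)*(j)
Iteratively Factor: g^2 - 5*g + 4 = (g - 1)*(g - 4)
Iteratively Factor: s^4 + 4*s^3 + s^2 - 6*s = (s + 3)*(s^3 + s^2 - 2*s) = s*(s + 3)*(s^2 + s - 2) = s*(s + 2)*(s + 3)*(s - 1)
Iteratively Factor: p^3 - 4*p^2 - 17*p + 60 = (p + 4)*(p^2 - 8*p + 15) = (p - 5)*(p + 4)*(p - 3)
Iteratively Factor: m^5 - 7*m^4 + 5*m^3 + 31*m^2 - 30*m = (m + 2)*(m^4 - 9*m^3 + 23*m^2 - 15*m) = m*(m + 2)*(m^3 - 9*m^2 + 23*m - 15) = m*(m - 5)*(m + 2)*(m^2 - 4*m + 3) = m*(m - 5)*(m - 3)*(m + 2)*(m - 1)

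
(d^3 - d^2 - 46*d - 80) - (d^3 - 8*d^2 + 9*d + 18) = 7*d^2 - 55*d - 98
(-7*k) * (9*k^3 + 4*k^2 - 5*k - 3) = -63*k^4 - 28*k^3 + 35*k^2 + 21*k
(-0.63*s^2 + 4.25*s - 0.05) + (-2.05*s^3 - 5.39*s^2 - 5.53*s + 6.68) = -2.05*s^3 - 6.02*s^2 - 1.28*s + 6.63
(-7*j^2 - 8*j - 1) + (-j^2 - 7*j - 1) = -8*j^2 - 15*j - 2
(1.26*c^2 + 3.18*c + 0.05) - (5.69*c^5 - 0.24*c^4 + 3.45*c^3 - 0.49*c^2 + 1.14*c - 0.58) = -5.69*c^5 + 0.24*c^4 - 3.45*c^3 + 1.75*c^2 + 2.04*c + 0.63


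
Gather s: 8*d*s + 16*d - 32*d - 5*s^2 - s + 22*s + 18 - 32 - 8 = -16*d - 5*s^2 + s*(8*d + 21) - 22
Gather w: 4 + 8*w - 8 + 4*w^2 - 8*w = 4*w^2 - 4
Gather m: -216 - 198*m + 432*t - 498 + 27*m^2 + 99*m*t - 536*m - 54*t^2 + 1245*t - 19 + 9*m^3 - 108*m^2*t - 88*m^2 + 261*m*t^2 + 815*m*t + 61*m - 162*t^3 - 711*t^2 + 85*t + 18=9*m^3 + m^2*(-108*t - 61) + m*(261*t^2 + 914*t - 673) - 162*t^3 - 765*t^2 + 1762*t - 715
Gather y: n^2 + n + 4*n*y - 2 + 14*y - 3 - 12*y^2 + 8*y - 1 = n^2 + n - 12*y^2 + y*(4*n + 22) - 6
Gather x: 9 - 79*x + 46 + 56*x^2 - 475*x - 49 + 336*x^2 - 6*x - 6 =392*x^2 - 560*x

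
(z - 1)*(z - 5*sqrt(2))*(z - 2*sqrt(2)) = z^3 - 7*sqrt(2)*z^2 - z^2 + 7*sqrt(2)*z + 20*z - 20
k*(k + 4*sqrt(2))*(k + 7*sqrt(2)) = k^3 + 11*sqrt(2)*k^2 + 56*k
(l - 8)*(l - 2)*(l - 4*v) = l^3 - 4*l^2*v - 10*l^2 + 40*l*v + 16*l - 64*v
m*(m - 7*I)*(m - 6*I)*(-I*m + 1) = -I*m^4 - 12*m^3 + 29*I*m^2 - 42*m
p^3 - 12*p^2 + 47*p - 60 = (p - 5)*(p - 4)*(p - 3)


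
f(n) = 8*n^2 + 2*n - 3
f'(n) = 16*n + 2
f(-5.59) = 235.80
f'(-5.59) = -87.44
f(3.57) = 106.10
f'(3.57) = 59.12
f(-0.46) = -2.23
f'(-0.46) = -5.36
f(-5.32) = 212.78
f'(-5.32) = -83.12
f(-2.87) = 57.16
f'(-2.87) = -43.92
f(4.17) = 144.45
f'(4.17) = 68.72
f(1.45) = 16.72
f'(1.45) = 25.20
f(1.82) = 27.14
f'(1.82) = 31.12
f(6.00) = 297.00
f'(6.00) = 98.00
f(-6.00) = 273.00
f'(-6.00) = -94.00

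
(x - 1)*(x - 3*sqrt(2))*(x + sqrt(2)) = x^3 - 2*sqrt(2)*x^2 - x^2 - 6*x + 2*sqrt(2)*x + 6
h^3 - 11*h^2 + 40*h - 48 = (h - 4)^2*(h - 3)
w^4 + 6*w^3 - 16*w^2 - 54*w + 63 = (w - 3)*(w - 1)*(w + 3)*(w + 7)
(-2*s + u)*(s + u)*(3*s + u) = -6*s^3 - 5*s^2*u + 2*s*u^2 + u^3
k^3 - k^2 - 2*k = k*(k - 2)*(k + 1)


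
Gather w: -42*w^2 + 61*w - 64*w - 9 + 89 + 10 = -42*w^2 - 3*w + 90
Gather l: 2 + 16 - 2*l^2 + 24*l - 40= -2*l^2 + 24*l - 22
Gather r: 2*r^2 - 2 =2*r^2 - 2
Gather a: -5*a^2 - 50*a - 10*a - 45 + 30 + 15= -5*a^2 - 60*a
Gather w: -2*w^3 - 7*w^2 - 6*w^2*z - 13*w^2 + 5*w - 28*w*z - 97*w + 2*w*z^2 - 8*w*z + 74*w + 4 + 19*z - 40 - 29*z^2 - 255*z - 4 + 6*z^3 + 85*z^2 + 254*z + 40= -2*w^3 + w^2*(-6*z - 20) + w*(2*z^2 - 36*z - 18) + 6*z^3 + 56*z^2 + 18*z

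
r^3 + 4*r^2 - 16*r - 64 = (r - 4)*(r + 4)^2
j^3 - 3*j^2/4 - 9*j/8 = j*(j - 3/2)*(j + 3/4)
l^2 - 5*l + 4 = (l - 4)*(l - 1)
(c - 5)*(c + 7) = c^2 + 2*c - 35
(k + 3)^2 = k^2 + 6*k + 9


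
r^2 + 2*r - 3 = (r - 1)*(r + 3)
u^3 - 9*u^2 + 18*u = u*(u - 6)*(u - 3)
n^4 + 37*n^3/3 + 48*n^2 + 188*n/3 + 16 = (n + 1/3)*(n + 2)*(n + 4)*(n + 6)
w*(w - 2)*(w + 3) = w^3 + w^2 - 6*w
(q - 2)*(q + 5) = q^2 + 3*q - 10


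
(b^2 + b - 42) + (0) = b^2 + b - 42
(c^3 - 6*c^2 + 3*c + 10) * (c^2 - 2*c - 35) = c^5 - 8*c^4 - 20*c^3 + 214*c^2 - 125*c - 350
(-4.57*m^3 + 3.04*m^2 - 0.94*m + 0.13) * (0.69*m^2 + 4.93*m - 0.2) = -3.1533*m^5 - 20.4325*m^4 + 15.2526*m^3 - 5.1525*m^2 + 0.8289*m - 0.026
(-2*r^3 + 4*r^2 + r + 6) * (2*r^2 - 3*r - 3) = -4*r^5 + 14*r^4 - 4*r^3 - 3*r^2 - 21*r - 18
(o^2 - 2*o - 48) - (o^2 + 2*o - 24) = -4*o - 24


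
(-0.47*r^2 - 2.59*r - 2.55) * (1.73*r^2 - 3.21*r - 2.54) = -0.8131*r^4 - 2.972*r^3 + 5.0962*r^2 + 14.7641*r + 6.477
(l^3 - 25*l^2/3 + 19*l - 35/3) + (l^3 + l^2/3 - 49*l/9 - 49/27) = 2*l^3 - 8*l^2 + 122*l/9 - 364/27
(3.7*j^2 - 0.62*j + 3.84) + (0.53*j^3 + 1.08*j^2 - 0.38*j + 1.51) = 0.53*j^3 + 4.78*j^2 - 1.0*j + 5.35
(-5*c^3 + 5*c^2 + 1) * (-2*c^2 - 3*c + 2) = 10*c^5 + 5*c^4 - 25*c^3 + 8*c^2 - 3*c + 2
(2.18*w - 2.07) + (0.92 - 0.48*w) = 1.7*w - 1.15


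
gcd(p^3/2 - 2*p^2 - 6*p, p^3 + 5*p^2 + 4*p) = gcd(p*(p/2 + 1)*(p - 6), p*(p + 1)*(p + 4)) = p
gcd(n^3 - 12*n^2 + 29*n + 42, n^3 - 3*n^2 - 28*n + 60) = n - 6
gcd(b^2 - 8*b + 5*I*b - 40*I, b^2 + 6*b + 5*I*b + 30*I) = b + 5*I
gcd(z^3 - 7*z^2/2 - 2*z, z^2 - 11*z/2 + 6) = z - 4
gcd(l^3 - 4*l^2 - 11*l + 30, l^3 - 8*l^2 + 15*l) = l - 5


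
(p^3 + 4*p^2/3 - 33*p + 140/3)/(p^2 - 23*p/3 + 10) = (p^2 + 3*p - 28)/(p - 6)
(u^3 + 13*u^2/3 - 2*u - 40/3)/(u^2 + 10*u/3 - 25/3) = (u^2 + 6*u + 8)/(u + 5)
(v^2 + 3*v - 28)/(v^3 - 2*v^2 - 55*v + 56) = (v - 4)/(v^2 - 9*v + 8)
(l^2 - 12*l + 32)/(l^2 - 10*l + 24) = (l - 8)/(l - 6)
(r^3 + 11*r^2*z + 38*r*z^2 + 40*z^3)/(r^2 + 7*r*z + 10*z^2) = r + 4*z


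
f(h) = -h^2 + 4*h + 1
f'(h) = 4 - 2*h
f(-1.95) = -10.60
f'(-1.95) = 7.90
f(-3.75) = -28.06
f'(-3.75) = 11.50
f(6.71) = -17.18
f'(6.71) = -9.42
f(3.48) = 2.81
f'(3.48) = -2.96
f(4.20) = 0.16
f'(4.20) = -4.40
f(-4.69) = -39.76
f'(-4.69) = 13.38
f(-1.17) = -5.05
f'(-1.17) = 6.34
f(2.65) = 4.58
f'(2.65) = -1.30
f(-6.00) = -59.00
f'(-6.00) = 16.00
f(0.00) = 1.00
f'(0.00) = 4.00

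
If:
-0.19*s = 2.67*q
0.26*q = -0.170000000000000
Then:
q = -0.65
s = 9.19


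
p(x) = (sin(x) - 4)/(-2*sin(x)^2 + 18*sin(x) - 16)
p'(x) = (4*sin(x)*cos(x) - 18*cos(x))*(sin(x) - 4)/(-2*sin(x)^2 + 18*sin(x) - 16)^2 + cos(x)/(-2*sin(x)^2 + 18*sin(x) - 16)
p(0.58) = 0.51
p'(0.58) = 0.88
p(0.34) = 0.36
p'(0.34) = 0.46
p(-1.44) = 0.14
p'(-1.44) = 0.01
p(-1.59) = 0.14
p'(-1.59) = -0.00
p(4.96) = 0.14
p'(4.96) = 0.01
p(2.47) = 0.61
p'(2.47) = -1.18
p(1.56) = 3676.89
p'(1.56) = 681122.37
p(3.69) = 0.17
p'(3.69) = -0.08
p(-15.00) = 0.16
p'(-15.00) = -0.06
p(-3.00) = 0.22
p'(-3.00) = -0.17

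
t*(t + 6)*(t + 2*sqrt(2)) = t^3 + 2*sqrt(2)*t^2 + 6*t^2 + 12*sqrt(2)*t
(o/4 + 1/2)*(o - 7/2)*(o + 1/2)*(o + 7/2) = o^4/4 + 5*o^3/8 - 45*o^2/16 - 245*o/32 - 49/16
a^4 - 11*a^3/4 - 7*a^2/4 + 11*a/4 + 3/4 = (a - 3)*(a - 1)*(a + 1/4)*(a + 1)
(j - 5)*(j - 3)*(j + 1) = j^3 - 7*j^2 + 7*j + 15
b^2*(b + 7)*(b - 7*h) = b^4 - 7*b^3*h + 7*b^3 - 49*b^2*h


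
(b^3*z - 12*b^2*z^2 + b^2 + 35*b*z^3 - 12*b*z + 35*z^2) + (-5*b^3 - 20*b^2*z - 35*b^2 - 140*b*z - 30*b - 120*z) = b^3*z - 5*b^3 - 12*b^2*z^2 - 20*b^2*z - 34*b^2 + 35*b*z^3 - 152*b*z - 30*b + 35*z^2 - 120*z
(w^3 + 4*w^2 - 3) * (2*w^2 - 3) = 2*w^5 + 8*w^4 - 3*w^3 - 18*w^2 + 9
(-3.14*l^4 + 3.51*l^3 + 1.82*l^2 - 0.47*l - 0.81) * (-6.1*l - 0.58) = 19.154*l^5 - 19.5898*l^4 - 13.1378*l^3 + 1.8114*l^2 + 5.2136*l + 0.4698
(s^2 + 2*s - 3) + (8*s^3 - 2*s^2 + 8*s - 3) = 8*s^3 - s^2 + 10*s - 6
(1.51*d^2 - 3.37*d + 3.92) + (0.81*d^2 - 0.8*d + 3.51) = 2.32*d^2 - 4.17*d + 7.43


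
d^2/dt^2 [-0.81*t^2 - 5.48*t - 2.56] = -1.62000000000000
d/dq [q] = 1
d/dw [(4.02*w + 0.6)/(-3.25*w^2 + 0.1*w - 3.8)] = (13.065*w^2 + 3.9*w - 15.336)/(10.5625*w^4 - 0.65*w^3 + 24.71*w^2 - 0.76*w + 14.44)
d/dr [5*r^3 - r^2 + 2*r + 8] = 15*r^2 - 2*r + 2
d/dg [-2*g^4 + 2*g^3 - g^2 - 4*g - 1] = -8*g^3 + 6*g^2 - 2*g - 4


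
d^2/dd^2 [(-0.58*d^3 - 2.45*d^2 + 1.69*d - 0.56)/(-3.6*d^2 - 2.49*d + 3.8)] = (-64.667484*d^3 + 211.71384*d^2 - 58.34496*d + 61.040152)/(46.656*d^6 + 96.8112*d^5 - 80.78292*d^4 - 188.940951*d^3 + 85.27086*d^2 + 107.8668*d - 54.872)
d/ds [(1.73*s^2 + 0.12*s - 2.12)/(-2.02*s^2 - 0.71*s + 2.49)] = (-0.9859*s^2 + 0.0506000000000011*s - 1.2064)/(4.0804*s^4 + 2.8684*s^3 - 9.5555*s^2 - 3.5358*s + 6.2001)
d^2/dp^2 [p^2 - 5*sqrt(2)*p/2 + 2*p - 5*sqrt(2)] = 2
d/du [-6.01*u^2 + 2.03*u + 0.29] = 2.03 - 12.02*u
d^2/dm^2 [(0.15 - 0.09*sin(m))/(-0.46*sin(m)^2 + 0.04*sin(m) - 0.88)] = (-0.019044*sin(m)^5 + 0.125304*sin(m)^4 + 0.2484*sin(m)^3 - 0.436248*sin(m)^2 - 0.266448*sin(m) + 0.127296)/(0.097336*sin(m)^6 - 0.025392*sin(m)^5 + 0.560832*sin(m)^4 - 0.097216*sin(m)^3 + 1.072896*sin(m)^2 - 0.092928*sin(m) + 0.681472)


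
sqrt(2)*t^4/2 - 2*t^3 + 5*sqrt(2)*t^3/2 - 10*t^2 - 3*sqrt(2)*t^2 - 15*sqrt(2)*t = t*(t + 5)*(t - 3*sqrt(2))*(sqrt(2)*t/2 + 1)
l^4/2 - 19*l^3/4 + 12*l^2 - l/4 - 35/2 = (l/2 + 1/2)*(l - 5)*(l - 7/2)*(l - 2)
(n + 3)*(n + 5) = n^2 + 8*n + 15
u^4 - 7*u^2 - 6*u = u*(u - 3)*(u + 1)*(u + 2)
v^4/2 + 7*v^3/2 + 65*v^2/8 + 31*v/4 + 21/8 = (v/2 + 1/2)*(v + 1)*(v + 3/2)*(v + 7/2)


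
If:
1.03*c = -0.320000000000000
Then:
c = -0.31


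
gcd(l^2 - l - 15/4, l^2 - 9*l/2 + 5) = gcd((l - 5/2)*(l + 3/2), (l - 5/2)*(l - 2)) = l - 5/2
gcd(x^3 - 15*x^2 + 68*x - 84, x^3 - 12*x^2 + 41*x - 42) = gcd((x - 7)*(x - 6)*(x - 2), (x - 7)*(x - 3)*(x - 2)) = x^2 - 9*x + 14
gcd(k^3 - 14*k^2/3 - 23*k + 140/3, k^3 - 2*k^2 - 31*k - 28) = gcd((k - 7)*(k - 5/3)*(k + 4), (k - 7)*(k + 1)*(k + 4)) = k^2 - 3*k - 28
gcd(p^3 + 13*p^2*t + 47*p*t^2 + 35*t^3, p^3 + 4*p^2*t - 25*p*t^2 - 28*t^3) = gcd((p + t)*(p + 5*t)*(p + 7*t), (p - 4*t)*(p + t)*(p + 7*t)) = p^2 + 8*p*t + 7*t^2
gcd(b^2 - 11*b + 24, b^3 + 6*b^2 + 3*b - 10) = 1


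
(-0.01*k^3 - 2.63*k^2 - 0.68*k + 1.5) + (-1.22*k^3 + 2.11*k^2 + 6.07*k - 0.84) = -1.23*k^3 - 0.52*k^2 + 5.39*k + 0.66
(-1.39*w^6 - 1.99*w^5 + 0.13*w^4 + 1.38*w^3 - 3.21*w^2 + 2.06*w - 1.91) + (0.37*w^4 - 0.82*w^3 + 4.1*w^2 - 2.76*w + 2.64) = -1.39*w^6 - 1.99*w^5 + 0.5*w^4 + 0.56*w^3 + 0.89*w^2 - 0.7*w + 0.73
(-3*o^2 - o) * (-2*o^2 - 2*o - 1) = 6*o^4 + 8*o^3 + 5*o^2 + o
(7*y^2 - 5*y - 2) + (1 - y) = 7*y^2 - 6*y - 1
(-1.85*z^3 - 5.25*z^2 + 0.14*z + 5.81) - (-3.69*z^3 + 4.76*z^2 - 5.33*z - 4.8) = 1.84*z^3 - 10.01*z^2 + 5.47*z + 10.61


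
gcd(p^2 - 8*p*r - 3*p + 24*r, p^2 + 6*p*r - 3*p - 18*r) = p - 3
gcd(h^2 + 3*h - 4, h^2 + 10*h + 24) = h + 4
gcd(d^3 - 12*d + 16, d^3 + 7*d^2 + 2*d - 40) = d^2 + 2*d - 8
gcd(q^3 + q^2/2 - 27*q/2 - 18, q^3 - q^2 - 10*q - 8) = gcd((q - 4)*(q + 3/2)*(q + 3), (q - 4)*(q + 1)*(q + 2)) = q - 4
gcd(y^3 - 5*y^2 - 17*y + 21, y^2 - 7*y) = y - 7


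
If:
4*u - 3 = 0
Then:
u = 3/4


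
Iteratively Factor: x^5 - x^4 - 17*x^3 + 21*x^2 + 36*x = (x + 4)*(x^4 - 5*x^3 + 3*x^2 + 9*x) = x*(x + 4)*(x^3 - 5*x^2 + 3*x + 9) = x*(x - 3)*(x + 4)*(x^2 - 2*x - 3) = x*(x - 3)^2*(x + 4)*(x + 1)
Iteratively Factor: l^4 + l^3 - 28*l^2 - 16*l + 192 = (l - 3)*(l^3 + 4*l^2 - 16*l - 64) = (l - 3)*(l + 4)*(l^2 - 16) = (l - 3)*(l + 4)^2*(l - 4)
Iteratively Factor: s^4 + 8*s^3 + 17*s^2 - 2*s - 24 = (s + 4)*(s^3 + 4*s^2 + s - 6) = (s + 3)*(s + 4)*(s^2 + s - 2) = (s - 1)*(s + 3)*(s + 4)*(s + 2)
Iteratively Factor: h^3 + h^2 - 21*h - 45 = (h - 5)*(h^2 + 6*h + 9) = (h - 5)*(h + 3)*(h + 3)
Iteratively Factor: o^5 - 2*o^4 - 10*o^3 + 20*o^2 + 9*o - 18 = (o - 2)*(o^4 - 10*o^2 + 9) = (o - 2)*(o + 1)*(o^3 - o^2 - 9*o + 9) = (o - 2)*(o - 1)*(o + 1)*(o^2 - 9) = (o - 2)*(o - 1)*(o + 1)*(o + 3)*(o - 3)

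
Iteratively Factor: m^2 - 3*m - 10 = (m - 5)*(m + 2)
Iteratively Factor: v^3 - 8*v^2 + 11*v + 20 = (v - 5)*(v^2 - 3*v - 4) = (v - 5)*(v + 1)*(v - 4)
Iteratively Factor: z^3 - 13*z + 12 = (z - 1)*(z^2 + z - 12) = (z - 3)*(z - 1)*(z + 4)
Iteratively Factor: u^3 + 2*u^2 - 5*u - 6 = (u + 3)*(u^2 - u - 2) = (u - 2)*(u + 3)*(u + 1)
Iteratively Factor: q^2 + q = (q + 1)*(q)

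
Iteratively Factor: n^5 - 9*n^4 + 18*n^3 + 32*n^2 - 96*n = (n - 4)*(n^4 - 5*n^3 - 2*n^2 + 24*n) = (n - 4)^2*(n^3 - n^2 - 6*n) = n*(n - 4)^2*(n^2 - n - 6) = n*(n - 4)^2*(n + 2)*(n - 3)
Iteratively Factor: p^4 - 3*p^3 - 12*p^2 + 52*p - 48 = (p - 2)*(p^3 - p^2 - 14*p + 24) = (p - 2)*(p + 4)*(p^2 - 5*p + 6) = (p - 2)^2*(p + 4)*(p - 3)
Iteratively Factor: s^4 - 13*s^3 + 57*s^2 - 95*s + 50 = (s - 1)*(s^3 - 12*s^2 + 45*s - 50) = (s - 5)*(s - 1)*(s^2 - 7*s + 10) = (s - 5)*(s - 2)*(s - 1)*(s - 5)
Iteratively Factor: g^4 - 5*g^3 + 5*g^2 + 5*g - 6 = (g - 2)*(g^3 - 3*g^2 - g + 3) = (g - 2)*(g + 1)*(g^2 - 4*g + 3) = (g - 2)*(g - 1)*(g + 1)*(g - 3)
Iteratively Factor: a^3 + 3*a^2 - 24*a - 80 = (a + 4)*(a^2 - a - 20) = (a - 5)*(a + 4)*(a + 4)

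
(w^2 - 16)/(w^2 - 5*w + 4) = (w + 4)/(w - 1)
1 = 1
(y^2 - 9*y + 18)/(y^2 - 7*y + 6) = (y - 3)/(y - 1)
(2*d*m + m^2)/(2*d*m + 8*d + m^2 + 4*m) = m/(m + 4)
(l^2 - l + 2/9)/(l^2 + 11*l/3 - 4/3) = (l - 2/3)/(l + 4)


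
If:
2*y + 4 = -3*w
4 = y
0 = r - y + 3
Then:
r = 1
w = -4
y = 4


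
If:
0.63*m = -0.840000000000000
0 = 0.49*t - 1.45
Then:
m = -1.33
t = 2.96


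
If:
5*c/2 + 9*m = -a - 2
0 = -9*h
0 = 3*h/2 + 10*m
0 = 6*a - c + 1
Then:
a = -9/32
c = -11/16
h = 0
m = 0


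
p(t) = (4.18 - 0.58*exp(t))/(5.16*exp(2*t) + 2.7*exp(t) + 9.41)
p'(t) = (4.18 - 0.58*exp(t))*(-10.32*exp(2*t) - 2.7*exp(t))/(5.16*exp(2*t) + 2.7*exp(t) + 9.41)^2 - 0.58*exp(t)/(5.16*exp(2*t) + 2.7*exp(t) + 9.41) = (2.9928*exp(2*t) - 43.1376*exp(t) - 16.7438)*exp(t)/(26.6256*exp(4*t) + 27.864*exp(3*t) + 104.4012*exp(2*t) + 50.814*exp(t) + 88.5481)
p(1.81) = 0.00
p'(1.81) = -0.02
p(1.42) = 0.02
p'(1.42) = -0.05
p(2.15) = -0.00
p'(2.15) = -0.01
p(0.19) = 0.17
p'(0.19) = -0.19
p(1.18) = 0.03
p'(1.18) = -0.08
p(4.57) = -0.00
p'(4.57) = 0.00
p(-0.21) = 0.25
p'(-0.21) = -0.18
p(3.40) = -0.00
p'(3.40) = 0.00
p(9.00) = 0.00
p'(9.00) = 0.00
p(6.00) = 0.00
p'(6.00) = 0.00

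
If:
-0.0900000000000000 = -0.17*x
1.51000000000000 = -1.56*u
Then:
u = -0.97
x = 0.53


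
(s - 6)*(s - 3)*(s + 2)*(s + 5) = s^4 - 2*s^3 - 35*s^2 + 36*s + 180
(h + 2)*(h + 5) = h^2 + 7*h + 10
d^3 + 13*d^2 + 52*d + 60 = (d + 2)*(d + 5)*(d + 6)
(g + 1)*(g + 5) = g^2 + 6*g + 5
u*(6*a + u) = 6*a*u + u^2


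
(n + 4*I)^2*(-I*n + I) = -I*n^3 + 8*n^2 + I*n^2 - 8*n + 16*I*n - 16*I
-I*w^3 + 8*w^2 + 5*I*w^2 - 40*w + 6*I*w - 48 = (w - 6)*(w + 8*I)*(-I*w - I)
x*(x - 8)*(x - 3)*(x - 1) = x^4 - 12*x^3 + 35*x^2 - 24*x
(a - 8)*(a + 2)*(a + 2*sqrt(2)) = a^3 - 6*a^2 + 2*sqrt(2)*a^2 - 12*sqrt(2)*a - 16*a - 32*sqrt(2)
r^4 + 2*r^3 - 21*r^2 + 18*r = r*(r - 3)*(r - 1)*(r + 6)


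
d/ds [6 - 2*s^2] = -4*s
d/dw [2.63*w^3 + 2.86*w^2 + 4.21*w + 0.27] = 7.89*w^2 + 5.72*w + 4.21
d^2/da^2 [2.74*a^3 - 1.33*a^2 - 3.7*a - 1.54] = 16.44*a - 2.66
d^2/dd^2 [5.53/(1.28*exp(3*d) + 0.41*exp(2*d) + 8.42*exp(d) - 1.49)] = (5.53*(3.84*exp(2*d) + 0.82*exp(d) + 8.42)*(7.68*exp(2*d) + 1.64*exp(d) + 16.84)*exp(d) - (63.7056*exp(2*d) + 9.0692*exp(d) + 46.5626)*(1.28*exp(3*d) + 0.41*exp(2*d) + 8.42*exp(d) - 1.49))*exp(d)/(1.28*exp(3*d) + 0.41*exp(2*d) + 8.42*exp(d) - 1.49)^3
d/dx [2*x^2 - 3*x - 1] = 4*x - 3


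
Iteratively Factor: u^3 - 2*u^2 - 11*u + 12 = (u + 3)*(u^2 - 5*u + 4) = (u - 4)*(u + 3)*(u - 1)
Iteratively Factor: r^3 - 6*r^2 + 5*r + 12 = (r - 4)*(r^2 - 2*r - 3) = (r - 4)*(r - 3)*(r + 1)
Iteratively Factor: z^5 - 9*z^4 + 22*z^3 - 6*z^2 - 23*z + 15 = (z + 1)*(z^4 - 10*z^3 + 32*z^2 - 38*z + 15) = (z - 3)*(z + 1)*(z^3 - 7*z^2 + 11*z - 5) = (z - 3)*(z - 1)*(z + 1)*(z^2 - 6*z + 5) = (z - 5)*(z - 3)*(z - 1)*(z + 1)*(z - 1)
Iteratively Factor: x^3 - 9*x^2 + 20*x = (x)*(x^2 - 9*x + 20) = x*(x - 5)*(x - 4)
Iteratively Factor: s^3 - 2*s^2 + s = (s - 1)*(s^2 - s) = s*(s - 1)*(s - 1)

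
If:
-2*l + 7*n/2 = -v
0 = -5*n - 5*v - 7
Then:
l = -5*v/4 - 49/20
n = -v - 7/5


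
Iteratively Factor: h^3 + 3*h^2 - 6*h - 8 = (h - 2)*(h^2 + 5*h + 4) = (h - 2)*(h + 1)*(h + 4)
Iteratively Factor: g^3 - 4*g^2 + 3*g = (g)*(g^2 - 4*g + 3) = g*(g - 3)*(g - 1)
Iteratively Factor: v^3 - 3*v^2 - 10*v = (v - 5)*(v^2 + 2*v) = v*(v - 5)*(v + 2)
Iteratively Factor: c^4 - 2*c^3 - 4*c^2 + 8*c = (c)*(c^3 - 2*c^2 - 4*c + 8) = c*(c + 2)*(c^2 - 4*c + 4) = c*(c - 2)*(c + 2)*(c - 2)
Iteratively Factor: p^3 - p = (p)*(p^2 - 1) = p*(p - 1)*(p + 1)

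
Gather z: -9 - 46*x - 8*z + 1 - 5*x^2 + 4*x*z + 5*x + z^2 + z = -5*x^2 - 41*x + z^2 + z*(4*x - 7) - 8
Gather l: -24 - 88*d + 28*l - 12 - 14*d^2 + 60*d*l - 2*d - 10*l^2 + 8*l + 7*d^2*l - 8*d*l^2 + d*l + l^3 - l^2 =-14*d^2 - 90*d + l^3 + l^2*(-8*d - 11) + l*(7*d^2 + 61*d + 36) - 36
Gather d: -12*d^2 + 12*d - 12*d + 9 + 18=27 - 12*d^2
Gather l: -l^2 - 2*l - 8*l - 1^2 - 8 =-l^2 - 10*l - 9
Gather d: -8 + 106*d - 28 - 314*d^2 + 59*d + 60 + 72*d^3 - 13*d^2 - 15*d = 72*d^3 - 327*d^2 + 150*d + 24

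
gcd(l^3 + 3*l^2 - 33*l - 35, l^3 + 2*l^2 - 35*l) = l^2 + 2*l - 35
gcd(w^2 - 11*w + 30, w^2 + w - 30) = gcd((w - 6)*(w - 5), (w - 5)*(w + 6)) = w - 5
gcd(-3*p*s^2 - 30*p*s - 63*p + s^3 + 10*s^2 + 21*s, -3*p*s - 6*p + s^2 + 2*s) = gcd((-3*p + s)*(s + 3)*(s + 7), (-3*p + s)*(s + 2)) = 3*p - s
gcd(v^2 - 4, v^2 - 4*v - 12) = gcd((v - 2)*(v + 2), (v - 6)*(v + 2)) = v + 2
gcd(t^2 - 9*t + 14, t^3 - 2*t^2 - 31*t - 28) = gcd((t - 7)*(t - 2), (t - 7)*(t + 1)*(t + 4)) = t - 7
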